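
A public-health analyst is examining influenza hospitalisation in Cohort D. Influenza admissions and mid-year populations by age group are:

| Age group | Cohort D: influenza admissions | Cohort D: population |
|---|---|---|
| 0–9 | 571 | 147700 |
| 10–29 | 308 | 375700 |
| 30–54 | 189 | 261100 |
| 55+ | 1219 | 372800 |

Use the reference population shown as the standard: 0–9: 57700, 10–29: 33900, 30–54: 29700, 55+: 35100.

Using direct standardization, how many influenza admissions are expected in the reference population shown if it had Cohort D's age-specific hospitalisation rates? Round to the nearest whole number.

387

Age-specific rates per 100000 for Cohort D: 386.59, 81.98, 72.39, 326.98.
Expected influenza admissions = Σ (standard pop × age-specific rate ÷ 100000)
= 57700×386.59/100000 + 33900×81.98/100000 + 29700×72.39/100000 + 35100×326.98/100000
= 223.06 + 27.79 + 21.50 + 114.77 = 387.13.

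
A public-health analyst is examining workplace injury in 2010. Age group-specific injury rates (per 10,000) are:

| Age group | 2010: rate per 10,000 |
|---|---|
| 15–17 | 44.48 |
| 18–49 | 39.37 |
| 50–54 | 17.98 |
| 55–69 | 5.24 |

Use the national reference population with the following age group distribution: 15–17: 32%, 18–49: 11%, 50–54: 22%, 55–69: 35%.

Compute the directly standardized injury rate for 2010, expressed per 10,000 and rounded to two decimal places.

Standard weights: 0.32, 0.11, 0.22, 0.35.
Standardized rate: 0.3200×44.48 + 0.1100×39.37 + 0.2200×17.98 + 0.3500×5.24 = 24.3539 per 10,000.

24.35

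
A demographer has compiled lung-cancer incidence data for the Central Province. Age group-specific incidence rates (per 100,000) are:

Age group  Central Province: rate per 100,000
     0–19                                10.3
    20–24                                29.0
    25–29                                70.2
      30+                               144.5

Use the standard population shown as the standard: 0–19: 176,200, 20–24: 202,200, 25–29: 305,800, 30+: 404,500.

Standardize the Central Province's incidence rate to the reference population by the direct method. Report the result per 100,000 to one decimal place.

Standard total = 1,088,700; weights = 0.1618, 0.1857, 0.2809, 0.3715.
Standardized rate: 0.1618×10.3 + 0.1857×29.0 + 0.2809×70.2 + 0.3715×144.5 = 80.4593 per 100,000.

80.5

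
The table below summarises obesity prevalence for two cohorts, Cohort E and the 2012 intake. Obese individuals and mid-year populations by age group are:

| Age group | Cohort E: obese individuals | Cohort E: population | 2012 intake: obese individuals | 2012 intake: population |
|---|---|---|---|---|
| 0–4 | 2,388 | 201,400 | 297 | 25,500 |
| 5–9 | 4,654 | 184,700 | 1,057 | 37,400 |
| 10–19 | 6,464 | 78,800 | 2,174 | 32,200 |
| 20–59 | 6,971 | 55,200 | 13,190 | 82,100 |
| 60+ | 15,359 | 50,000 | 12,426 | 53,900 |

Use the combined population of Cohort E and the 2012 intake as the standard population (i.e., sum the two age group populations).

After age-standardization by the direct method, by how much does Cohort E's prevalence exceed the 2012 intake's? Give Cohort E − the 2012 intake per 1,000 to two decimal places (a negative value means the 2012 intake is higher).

5.27

Age-specific rates per 1,000 for Cohort E: 11.857, 25.198, 82.030, 126.286, 307.180.
For the 2012 intake: 11.647, 28.262, 67.516, 160.658, 230.538.
Combined standard total = 801,200; weights = 0.2832, 0.2772, 0.1385, 0.1714, 0.1297.
Cohort E: 0.2832×11.857 + 0.2772×25.198 + 0.1385×82.030 + 0.1714×126.286 + 0.1297×307.180 = 83.1843 per 1,000.
The 2012 intake: 0.2832×11.647 + 0.2772×28.262 + 0.1385×67.516 + 0.1714×160.658 + 0.1297×230.538 = 77.9146 per 1,000.
Difference = 83.1843 − 77.9146 = 5.2697.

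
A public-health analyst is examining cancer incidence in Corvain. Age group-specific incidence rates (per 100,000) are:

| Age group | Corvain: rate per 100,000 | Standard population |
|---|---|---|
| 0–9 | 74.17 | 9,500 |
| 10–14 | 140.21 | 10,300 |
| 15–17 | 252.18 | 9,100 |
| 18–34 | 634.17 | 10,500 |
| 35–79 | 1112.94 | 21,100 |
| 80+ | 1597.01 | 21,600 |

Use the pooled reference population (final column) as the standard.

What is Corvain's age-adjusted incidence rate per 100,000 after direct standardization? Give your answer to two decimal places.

Standard total = 82,100; weights = 0.1157, 0.1255, 0.1108, 0.1279, 0.2570, 0.2631.
Standardized rate: 0.1157×74.17 + 0.1255×140.21 + 0.1108×252.18 + 0.1279×634.17 + 0.2570×1112.94 + 0.2631×1597.01 = 841.4233 per 100,000.

841.42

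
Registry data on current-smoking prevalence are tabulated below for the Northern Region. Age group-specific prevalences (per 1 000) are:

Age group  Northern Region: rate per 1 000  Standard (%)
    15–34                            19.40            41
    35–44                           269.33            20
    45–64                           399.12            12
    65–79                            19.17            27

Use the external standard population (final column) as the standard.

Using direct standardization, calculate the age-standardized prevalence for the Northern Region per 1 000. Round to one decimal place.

114.9

Standard weights: 0.41, 0.20, 0.12, 0.27.
Standardized rate: 0.4100×19.40 + 0.2000×269.33 + 0.1200×399.12 + 0.2700×19.17 = 114.8903 per 1 000.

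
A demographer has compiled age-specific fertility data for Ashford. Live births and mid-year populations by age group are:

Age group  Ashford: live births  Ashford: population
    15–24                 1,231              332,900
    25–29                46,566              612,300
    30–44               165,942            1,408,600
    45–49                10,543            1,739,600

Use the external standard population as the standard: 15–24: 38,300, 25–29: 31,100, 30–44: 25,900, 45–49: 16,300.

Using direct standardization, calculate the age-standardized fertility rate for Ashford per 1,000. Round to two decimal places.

50.69

Age-specific rates per 1,000 for Ashford: 3.698, 76.051, 117.806, 6.061.
Standard total = 111,600; weights = 0.3432, 0.2787, 0.2321, 0.1461.
Standardized rate: 0.3432×3.698 + 0.2787×76.051 + 0.2321×117.806 + 0.1461×6.061 = 50.6880 per 1,000.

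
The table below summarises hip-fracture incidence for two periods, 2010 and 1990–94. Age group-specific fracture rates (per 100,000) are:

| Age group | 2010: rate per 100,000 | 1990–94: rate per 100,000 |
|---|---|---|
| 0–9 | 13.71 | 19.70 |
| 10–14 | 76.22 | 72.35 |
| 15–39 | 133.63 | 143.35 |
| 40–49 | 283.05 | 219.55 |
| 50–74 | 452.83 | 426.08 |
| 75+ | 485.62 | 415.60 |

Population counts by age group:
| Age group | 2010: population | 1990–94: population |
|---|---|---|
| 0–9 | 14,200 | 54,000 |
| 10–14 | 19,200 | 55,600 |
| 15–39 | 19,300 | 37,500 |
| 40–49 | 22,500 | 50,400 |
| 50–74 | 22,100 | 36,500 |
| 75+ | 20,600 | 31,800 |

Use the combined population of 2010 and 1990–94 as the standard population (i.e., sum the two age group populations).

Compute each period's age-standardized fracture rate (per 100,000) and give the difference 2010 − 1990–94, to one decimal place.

24.0

Combined standard total = 383,700; weights = 0.1777, 0.1949, 0.1480, 0.1900, 0.1527, 0.1366.
2010: 0.1777×13.71 + 0.1949×76.22 + 0.1480×133.63 + 0.1900×283.05 + 0.1527×452.83 + 0.1366×485.62 = 226.3308 per 100,000.
1990–94: 0.1777×19.70 + 0.1949×72.35 + 0.1480×143.35 + 0.1900×219.55 + 0.1527×426.08 + 0.1366×415.60 = 202.3678 per 100,000.
Difference = 226.3308 − 202.3678 = 23.9630.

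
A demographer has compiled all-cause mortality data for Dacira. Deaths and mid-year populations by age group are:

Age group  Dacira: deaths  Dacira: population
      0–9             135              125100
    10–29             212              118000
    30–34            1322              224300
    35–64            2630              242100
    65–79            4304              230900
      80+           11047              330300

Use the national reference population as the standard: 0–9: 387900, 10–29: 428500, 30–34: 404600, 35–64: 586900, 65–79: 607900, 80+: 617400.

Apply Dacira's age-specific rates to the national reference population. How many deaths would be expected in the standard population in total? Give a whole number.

Age-specific rates per 1000 for Dacira: 1.079, 1.797, 5.894, 10.863, 18.640, 33.445.
Expected deaths = Σ (standard pop × age-specific rate ÷ 1000)
= 387900×1.079/1000 + 428500×1.797/1000 + 404600×5.894/1000 + 586900×10.863/1000 + 607900×18.640/1000 + 617400×33.445/1000
= 418.60 + 769.85 + 2384.67 + 6375.66 + 11331.32 + 20649.16 = 41929.25.

41929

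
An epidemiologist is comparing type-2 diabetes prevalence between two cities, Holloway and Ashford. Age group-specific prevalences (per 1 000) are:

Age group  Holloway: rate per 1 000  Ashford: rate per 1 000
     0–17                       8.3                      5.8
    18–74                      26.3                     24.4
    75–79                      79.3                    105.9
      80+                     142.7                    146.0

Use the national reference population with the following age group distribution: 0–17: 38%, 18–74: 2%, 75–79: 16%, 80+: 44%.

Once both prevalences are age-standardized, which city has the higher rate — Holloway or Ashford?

Standard weights: 0.38, 0.02, 0.16, 0.44.
Holloway: 0.3800×8.3 + 0.0200×26.3 + 0.1600×79.3 + 0.4400×142.7 = 79.1560 per 1 000.
Ashford: 0.3800×5.8 + 0.0200×24.4 + 0.1600×105.9 + 0.4400×146.0 = 83.8760 per 1 000.

Ashford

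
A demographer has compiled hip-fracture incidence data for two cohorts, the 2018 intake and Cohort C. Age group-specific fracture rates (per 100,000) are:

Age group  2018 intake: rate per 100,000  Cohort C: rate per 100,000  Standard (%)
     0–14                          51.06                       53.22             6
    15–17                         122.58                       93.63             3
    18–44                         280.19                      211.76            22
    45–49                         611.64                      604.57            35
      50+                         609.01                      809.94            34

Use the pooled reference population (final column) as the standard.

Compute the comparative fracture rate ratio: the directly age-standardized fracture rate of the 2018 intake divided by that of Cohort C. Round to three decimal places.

Standard weights: 0.06, 0.03, 0.22, 0.35, 0.34.
The 2018 intake: 0.0600×51.06 + 0.0300×122.58 + 0.2200×280.19 + 0.3500×611.64 + 0.3400×609.01 = 489.5202 per 100,000.
Cohort C: 0.0600×53.22 + 0.0300×93.63 + 0.2200×211.76 + 0.3500×604.57 + 0.3400×809.94 = 539.5684 per 100,000.
Ratio = 489.5202 ÷ 539.5684 = 0.90724.

0.907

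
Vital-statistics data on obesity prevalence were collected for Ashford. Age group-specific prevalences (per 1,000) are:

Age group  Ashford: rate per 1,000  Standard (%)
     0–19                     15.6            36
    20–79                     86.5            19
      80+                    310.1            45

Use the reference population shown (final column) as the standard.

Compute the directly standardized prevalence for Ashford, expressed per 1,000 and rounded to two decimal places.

161.60

Standard weights: 0.36, 0.19, 0.45.
Standardized rate: 0.3600×15.6 + 0.1900×86.5 + 0.4500×310.1 = 161.5960 per 1,000.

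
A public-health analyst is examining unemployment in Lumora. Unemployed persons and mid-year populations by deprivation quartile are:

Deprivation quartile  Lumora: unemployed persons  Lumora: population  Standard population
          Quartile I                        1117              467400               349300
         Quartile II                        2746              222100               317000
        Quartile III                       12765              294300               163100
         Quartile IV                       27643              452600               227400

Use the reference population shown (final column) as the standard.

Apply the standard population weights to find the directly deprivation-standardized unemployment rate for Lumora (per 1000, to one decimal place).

Deprivation-specific rates per 1000 for Lumora: 2.390, 12.364, 43.374, 61.076.
Standard total = 1056800; weights = 0.3305, 0.3000, 0.1543, 0.2152.
Standardized rate: 0.3305×2.390 + 0.3000×12.364 + 0.1543×43.374 + 0.2152×61.076 = 24.3349 per 1000.

24.3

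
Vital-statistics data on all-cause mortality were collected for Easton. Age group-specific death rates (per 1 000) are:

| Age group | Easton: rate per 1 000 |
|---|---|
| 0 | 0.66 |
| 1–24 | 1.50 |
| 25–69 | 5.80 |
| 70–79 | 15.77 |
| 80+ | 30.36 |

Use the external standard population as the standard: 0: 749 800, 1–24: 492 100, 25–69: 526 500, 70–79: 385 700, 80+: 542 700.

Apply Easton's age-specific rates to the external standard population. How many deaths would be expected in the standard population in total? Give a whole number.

26846

Expected deaths = Σ (standard pop × age-specific rate ÷ 1 000)
= 749 800×0.66/1 000 + 492 100×1.50/1 000 + 526 500×5.80/1 000 + 385 700×15.77/1 000 + 542 700×30.36/1 000
= 494.87 + 738.15 + 3053.70 + 6082.49 + 16476.37 = 26845.58.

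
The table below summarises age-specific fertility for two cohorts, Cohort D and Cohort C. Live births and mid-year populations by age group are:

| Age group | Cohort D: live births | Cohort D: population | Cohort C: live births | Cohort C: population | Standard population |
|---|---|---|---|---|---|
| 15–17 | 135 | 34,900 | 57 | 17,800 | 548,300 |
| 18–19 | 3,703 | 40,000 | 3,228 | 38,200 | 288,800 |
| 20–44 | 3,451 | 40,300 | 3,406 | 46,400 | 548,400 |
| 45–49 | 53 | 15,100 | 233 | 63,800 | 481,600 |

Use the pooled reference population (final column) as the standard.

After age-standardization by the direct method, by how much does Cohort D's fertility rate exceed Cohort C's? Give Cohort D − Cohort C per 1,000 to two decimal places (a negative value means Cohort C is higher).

5.00

Age-specific rates per 1,000 for Cohort D: 3.868, 92.575, 85.633, 3.510.
For Cohort C: 3.202, 84.503, 73.405, 3.652.
Standard total = 1,867,100; weights = 0.2937, 0.1547, 0.2937, 0.2579.
Cohort D: 0.2937×3.868 + 0.1547×92.575 + 0.2937×85.633 + 0.2579×3.510 = 41.5125 per 1,000.
Cohort C: 0.2937×3.202 + 0.1547×84.503 + 0.2937×73.405 + 0.2579×3.652 = 36.5135 per 1,000.
Difference = 41.5125 − 36.5135 = 4.9990.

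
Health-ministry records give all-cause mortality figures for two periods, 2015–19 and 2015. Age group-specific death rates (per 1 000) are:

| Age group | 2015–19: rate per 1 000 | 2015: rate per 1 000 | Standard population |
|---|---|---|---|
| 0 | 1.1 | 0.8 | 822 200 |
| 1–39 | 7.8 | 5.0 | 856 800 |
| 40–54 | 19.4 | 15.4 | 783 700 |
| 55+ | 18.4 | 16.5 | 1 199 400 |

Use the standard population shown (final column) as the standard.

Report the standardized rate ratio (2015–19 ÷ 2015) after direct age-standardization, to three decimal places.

1.219

Standard total = 3 662 100; weights = 0.2245, 0.2340, 0.2140, 0.3275.
2015–19: 0.2245×1.1 + 0.2340×7.8 + 0.2140×19.4 + 0.3275×18.4 = 12.2499 per 1 000.
2015: 0.2245×0.8 + 0.2340×5.0 + 0.2140×15.4 + 0.3275×16.5 = 10.0491 per 1 000.
Ratio = 12.2499 ÷ 10.0491 = 1.21900.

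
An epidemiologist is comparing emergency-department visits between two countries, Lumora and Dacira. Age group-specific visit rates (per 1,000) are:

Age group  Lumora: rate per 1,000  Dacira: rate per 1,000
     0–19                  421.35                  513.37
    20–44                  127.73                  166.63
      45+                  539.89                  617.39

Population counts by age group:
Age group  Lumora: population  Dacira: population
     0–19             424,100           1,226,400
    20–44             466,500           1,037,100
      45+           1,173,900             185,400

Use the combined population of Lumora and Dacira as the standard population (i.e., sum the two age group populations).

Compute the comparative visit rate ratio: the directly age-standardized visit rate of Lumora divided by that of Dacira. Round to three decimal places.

0.837

Combined standard total = 4,513,400; weights = 0.3657, 0.3331, 0.3012.
Lumora: 0.3657×421.35 + 0.3331×127.73 + 0.3012×539.89 = 359.2337 per 1,000.
Dacira: 0.3657×513.37 + 0.3331×166.63 + 0.3012×617.39 = 429.1843 per 1,000.
Ratio = 359.2337 ÷ 429.1843 = 0.83702.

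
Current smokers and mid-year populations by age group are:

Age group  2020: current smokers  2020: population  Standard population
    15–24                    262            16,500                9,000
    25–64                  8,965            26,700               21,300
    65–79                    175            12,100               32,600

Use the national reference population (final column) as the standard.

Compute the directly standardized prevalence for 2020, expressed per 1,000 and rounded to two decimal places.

123.47

Age-specific rates per 1,000 for 2020: 15.879, 335.768, 14.463.
Standard total = 62,900; weights = 0.1431, 0.3386, 0.5183.
Standardized rate: 0.1431×15.879 + 0.3386×335.768 + 0.5183×14.463 = 123.4698 per 1,000.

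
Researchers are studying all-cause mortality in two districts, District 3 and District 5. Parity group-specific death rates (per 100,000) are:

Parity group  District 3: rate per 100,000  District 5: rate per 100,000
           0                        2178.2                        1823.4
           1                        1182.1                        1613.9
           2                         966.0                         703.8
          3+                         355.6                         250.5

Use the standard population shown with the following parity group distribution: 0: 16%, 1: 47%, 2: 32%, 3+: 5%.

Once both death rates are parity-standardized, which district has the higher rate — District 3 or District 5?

District 5

Standard weights: 0.16, 0.47, 0.32, 0.05.
District 3: 0.1600×2178.2 + 0.4700×1182.1 + 0.3200×966.0 + 0.0500×355.6 = 1230.9990 per 100,000.
District 5: 0.1600×1823.4 + 0.4700×1613.9 + 0.3200×703.8 + 0.0500×250.5 = 1288.0180 per 100,000.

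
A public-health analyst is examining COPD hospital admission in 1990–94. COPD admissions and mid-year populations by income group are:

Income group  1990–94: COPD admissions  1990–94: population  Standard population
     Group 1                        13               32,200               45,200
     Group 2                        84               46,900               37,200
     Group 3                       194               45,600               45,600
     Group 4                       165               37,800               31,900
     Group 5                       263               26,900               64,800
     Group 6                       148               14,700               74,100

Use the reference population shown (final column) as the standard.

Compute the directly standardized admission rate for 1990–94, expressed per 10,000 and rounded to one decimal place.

60.2

Income-specific rates per 10,000 for 1990–94: 4.04, 17.91, 42.54, 43.65, 97.77, 100.68.
Standard total = 298,800; weights = 0.1513, 0.1245, 0.1526, 0.1068, 0.2169, 0.2480.
Standardized rate: 0.1513×4.04 + 0.1245×17.91 + 0.1526×42.54 + 0.1068×43.65 + 0.2169×97.77 + 0.2480×100.68 = 60.1643 per 10,000.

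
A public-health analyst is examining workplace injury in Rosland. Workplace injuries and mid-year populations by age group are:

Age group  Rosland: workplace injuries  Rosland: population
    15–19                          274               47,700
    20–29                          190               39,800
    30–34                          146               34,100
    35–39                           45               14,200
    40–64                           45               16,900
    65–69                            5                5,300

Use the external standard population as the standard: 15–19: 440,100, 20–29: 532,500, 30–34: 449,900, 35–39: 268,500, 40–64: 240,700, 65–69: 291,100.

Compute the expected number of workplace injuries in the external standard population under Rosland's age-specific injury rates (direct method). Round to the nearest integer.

8763

Age-specific rates per 10,000 for Rosland: 57.44, 47.74, 42.82, 31.69, 26.63, 9.43.
Expected workplace injuries = Σ (standard pop × age-specific rate ÷ 10,000)
= 440,100×57.44/10,000 + 532,500×47.74/10,000 + 449,900×42.82/10,000 + 268,500×31.69/10,000 + 240,700×26.63/10,000 + 291,100×9.43/10,000
= 2528.04 + 2542.09 + 1926.26 + 850.88 + 640.92 + 274.62 = 8762.80.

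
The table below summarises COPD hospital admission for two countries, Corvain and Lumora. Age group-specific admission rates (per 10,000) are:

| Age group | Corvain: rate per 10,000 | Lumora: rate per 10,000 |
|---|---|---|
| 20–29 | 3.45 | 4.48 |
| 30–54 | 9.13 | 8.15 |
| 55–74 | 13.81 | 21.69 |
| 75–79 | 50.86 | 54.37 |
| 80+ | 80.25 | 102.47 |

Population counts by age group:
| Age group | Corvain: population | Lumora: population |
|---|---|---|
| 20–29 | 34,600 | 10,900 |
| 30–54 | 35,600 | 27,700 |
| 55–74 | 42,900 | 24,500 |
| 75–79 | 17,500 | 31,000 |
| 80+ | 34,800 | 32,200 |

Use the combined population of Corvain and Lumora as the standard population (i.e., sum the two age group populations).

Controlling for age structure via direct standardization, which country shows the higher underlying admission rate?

Lumora

Combined standard total = 291,700; weights = 0.1560, 0.2170, 0.2311, 0.1663, 0.2297.
Corvain: 0.1560×3.45 + 0.2170×9.13 + 0.2311×13.81 + 0.1663×50.86 + 0.2297×80.25 = 32.5991 per 10,000.
Lumora: 0.1560×4.48 + 0.2170×8.15 + 0.2311×21.69 + 0.1663×54.37 + 0.2297×102.47 = 40.0551 per 10,000.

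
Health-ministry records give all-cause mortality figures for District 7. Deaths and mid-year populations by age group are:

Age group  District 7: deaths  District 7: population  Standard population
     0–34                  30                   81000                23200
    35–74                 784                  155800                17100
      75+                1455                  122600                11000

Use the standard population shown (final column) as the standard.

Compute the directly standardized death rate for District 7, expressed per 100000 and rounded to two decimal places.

Age-specific rates per 100000 for District 7: 37.04, 503.21, 1186.79.
Standard total = 51300; weights = 0.4522, 0.3333, 0.2144.
Standardized rate: 0.4522×37.04 + 0.3333×503.21 + 0.2144×1186.79 = 438.9627 per 100000.

438.96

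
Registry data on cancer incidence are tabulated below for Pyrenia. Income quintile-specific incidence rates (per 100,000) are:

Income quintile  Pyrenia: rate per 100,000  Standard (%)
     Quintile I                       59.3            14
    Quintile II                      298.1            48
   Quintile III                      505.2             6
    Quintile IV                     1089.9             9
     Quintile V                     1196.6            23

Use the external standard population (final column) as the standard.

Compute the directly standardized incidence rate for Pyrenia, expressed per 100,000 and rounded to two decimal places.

555.01

Standard weights: 0.14, 0.48, 0.06, 0.09, 0.23.
Standardized rate: 0.1400×59.3 + 0.4800×298.1 + 0.0600×505.2 + 0.0900×1089.9 + 0.2300×1196.6 = 555.0110 per 100,000.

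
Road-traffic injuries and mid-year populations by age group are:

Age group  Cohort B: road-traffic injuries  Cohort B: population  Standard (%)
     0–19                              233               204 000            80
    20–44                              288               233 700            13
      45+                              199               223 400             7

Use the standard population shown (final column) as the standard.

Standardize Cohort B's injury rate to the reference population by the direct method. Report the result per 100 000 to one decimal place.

113.6

Age-specific rates per 100 000 for Cohort B: 114.22, 123.23, 89.08.
Standard weights: 0.80, 0.13, 0.07.
Standardized rate: 0.8000×114.22 + 0.1300×123.23 + 0.0700×89.08 = 113.6285 per 100 000.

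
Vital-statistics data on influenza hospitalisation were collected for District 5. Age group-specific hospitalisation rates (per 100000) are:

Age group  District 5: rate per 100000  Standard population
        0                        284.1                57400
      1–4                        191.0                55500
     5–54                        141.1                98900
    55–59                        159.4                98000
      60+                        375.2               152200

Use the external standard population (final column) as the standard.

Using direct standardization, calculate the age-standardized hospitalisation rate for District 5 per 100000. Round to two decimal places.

245.86

Standard total = 462000; weights = 0.1242, 0.1201, 0.2141, 0.2121, 0.3294.
Standardized rate: 0.1242×284.1 + 0.1201×191.0 + 0.2141×141.1 + 0.2121×159.4 + 0.3294×375.2 = 245.8642 per 100000.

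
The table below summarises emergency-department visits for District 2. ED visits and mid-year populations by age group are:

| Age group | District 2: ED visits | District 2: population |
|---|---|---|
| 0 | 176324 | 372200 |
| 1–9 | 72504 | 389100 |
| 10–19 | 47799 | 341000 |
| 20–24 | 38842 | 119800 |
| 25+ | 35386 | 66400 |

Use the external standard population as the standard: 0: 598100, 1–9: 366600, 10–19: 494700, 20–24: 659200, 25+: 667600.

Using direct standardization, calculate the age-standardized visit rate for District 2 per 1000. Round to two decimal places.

355.50

Age-specific rates per 1000 for District 2: 473.735, 186.338, 140.173, 324.224, 532.922.
Standard total = 2786200; weights = 0.2147, 0.1316, 0.1776, 0.2366, 0.2396.
Standardized rate: 0.2147×473.735 + 0.1316×186.338 + 0.1776×140.173 + 0.2366×324.224 + 0.2396×532.922 = 355.5030 per 1000.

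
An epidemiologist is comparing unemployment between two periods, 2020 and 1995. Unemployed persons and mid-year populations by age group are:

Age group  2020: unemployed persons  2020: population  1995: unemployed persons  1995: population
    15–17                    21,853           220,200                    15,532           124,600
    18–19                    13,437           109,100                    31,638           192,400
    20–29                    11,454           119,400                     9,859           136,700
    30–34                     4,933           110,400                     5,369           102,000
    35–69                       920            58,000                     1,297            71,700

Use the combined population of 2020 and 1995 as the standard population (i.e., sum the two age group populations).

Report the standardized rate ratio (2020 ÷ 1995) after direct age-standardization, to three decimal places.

0.863

Age-specific rates per 1,000 for 2020: 99.242, 123.162, 95.930, 44.683, 15.862.
For 1995: 124.655, 164.439, 72.121, 52.637, 18.089.
Combined standard total = 1,244,500; weights = 0.2771, 0.2423, 0.2058, 0.1707, 0.1042.
2020: 0.2771×99.242 + 0.2423×123.162 + 0.2058×95.930 + 0.1707×44.683 + 0.1042×15.862 = 86.3539 per 1,000.
1995: 0.2771×124.655 + 0.2423×164.439 + 0.2058×72.121 + 0.1707×52.637 + 0.1042×18.089 = 100.0851 per 1,000.
Ratio = 86.3539 ÷ 100.0851 = 0.86281.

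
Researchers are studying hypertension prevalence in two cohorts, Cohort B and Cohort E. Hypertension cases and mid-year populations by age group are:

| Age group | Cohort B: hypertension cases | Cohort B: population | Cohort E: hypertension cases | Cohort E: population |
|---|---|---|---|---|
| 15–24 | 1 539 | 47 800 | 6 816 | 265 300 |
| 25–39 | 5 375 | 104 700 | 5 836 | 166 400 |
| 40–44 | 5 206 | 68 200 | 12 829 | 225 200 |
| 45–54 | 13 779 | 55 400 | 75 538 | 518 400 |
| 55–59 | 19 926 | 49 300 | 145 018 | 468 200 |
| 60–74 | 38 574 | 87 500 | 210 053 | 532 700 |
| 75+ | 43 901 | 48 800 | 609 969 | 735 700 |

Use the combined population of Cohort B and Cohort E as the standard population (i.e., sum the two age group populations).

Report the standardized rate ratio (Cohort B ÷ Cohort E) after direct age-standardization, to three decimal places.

1.174

Age-specific rates per 1 000 for Cohort B: 32.197, 51.337, 76.334, 248.718, 404.178, 440.846, 899.611.
For Cohort E: 25.692, 35.072, 56.967, 145.714, 309.735, 394.318, 829.100.
Combined standard total = 3 373 600; weights = 0.0928, 0.0804, 0.0870, 0.1701, 0.1534, 0.1838, 0.2325.
Cohort B: 0.0928×32.197 + 0.0804×51.337 + 0.0870×76.334 + 0.1701×248.718 + 0.1534×404.178 + 0.1838×440.846 + 0.2325×899.611 = 408.2964 per 1 000.
Cohort E: 0.0928×25.692 + 0.0804×35.072 + 0.0870×56.967 + 0.1701×145.714 + 0.1534×309.735 + 0.1838×394.318 + 0.2325×829.100 = 347.7441 per 1 000.
Ratio = 408.2964 ÷ 347.7441 = 1.17413.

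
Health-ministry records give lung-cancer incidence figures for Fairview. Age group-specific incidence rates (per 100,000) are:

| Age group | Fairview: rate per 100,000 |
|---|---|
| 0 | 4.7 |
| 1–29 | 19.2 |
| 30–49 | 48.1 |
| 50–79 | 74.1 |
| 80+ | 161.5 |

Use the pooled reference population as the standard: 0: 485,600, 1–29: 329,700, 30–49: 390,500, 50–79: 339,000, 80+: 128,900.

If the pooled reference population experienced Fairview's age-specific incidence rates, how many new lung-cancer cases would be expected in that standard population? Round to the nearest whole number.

733

Expected new lung-cancer cases = Σ (standard pop × age-specific rate ÷ 100,000)
= 485,600×4.7/100,000 + 329,700×19.2/100,000 + 390,500×48.1/100,000 + 339,000×74.1/100,000 + 128,900×161.5/100,000
= 22.82 + 63.30 + 187.83 + 251.20 + 208.17 = 733.33.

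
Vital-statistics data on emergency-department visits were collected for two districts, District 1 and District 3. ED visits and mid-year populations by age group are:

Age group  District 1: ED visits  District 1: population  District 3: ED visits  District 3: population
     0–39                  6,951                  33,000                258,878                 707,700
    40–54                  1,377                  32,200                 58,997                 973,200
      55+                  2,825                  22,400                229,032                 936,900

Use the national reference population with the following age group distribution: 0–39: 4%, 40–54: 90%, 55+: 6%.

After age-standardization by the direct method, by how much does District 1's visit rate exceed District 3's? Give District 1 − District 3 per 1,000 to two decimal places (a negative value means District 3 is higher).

Age-specific rates per 1,000 for District 1: 210.636, 42.764, 126.116.
For District 3: 365.802, 60.622, 244.457.
Standard weights: 0.04, 0.90, 0.06.
District 1: 0.0400×210.636 + 0.9000×42.764 + 0.0600×126.116 = 54.4800 per 1,000.
District 3: 0.0400×365.802 + 0.9000×60.622 + 0.0600×244.457 = 83.8590 per 1,000.
Difference = 54.4800 − 83.8590 = -29.3790.

-29.38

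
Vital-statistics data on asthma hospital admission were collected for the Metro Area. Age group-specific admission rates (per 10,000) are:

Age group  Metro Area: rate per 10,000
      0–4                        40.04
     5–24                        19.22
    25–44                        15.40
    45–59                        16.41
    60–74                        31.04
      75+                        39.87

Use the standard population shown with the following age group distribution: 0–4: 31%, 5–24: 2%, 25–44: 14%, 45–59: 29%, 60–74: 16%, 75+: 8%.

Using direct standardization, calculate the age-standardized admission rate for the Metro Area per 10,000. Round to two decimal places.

27.87

Standard weights: 0.31, 0.02, 0.14, 0.29, 0.16, 0.08.
Standardized rate: 0.3100×40.04 + 0.0200×19.22 + 0.1400×15.40 + 0.2900×16.41 + 0.1600×31.04 + 0.0800×39.87 = 27.8677 per 10,000.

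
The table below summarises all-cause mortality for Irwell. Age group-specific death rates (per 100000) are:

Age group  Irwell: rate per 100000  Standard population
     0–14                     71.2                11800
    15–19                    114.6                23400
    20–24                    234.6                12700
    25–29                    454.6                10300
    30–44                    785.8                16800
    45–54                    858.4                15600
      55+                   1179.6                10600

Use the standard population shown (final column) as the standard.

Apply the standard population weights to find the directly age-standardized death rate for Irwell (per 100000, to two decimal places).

496.84

Standard total = 101200; weights = 0.1166, 0.2312, 0.1255, 0.1018, 0.1660, 0.1542, 0.1047.
Standardized rate: 0.1166×71.2 + 0.2312×114.6 + 0.1255×234.6 + 0.1018×454.6 + 0.1660×785.8 + 0.1542×858.4 + 0.1047×1179.6 = 496.8364 per 100000.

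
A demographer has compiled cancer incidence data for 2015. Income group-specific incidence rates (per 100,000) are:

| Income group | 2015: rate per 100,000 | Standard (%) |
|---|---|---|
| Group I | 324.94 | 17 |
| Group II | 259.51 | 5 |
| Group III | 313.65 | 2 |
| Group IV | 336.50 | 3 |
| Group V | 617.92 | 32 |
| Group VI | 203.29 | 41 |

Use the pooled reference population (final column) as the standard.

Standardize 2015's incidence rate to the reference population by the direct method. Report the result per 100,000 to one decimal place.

365.7

Standard weights: 0.17, 0.05, 0.02, 0.03, 0.32, 0.41.
Standardized rate: 0.1700×324.94 + 0.0500×259.51 + 0.0200×313.65 + 0.0300×336.50 + 0.3200×617.92 + 0.4100×203.29 = 365.6666 per 100,000.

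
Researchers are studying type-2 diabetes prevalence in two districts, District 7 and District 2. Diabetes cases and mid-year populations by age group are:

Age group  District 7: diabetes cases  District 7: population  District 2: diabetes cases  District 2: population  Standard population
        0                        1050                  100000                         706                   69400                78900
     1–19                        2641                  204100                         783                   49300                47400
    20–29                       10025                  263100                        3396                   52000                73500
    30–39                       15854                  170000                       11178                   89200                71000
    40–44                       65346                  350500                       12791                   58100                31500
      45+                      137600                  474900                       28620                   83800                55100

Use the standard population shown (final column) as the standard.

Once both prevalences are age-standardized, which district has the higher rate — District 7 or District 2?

Age-specific rates per 1000 for District 7: 10.500, 12.940, 38.103, 93.259, 186.437, 289.745.
For District 2: 10.173, 15.882, 65.308, 125.314, 220.155, 341.527.
Standard total = 357400; weights = 0.2208, 0.1326, 0.2057, 0.1987, 0.0881, 0.1542.
District 7: 0.2208×10.500 + 0.1326×12.940 + 0.2057×38.103 + 0.1987×93.259 + 0.0881×186.437 + 0.1542×289.745 = 91.4983 per 1000.
District 2: 0.2208×10.173 + 0.1326×15.882 + 0.2057×65.308 + 0.1987×125.314 + 0.0881×220.155 + 0.1542×341.527 = 114.7339 per 1000.
The crude rates (148.80 vs 143.04) would put District 7 higher, but that reflects its age composition; once standardized to a common age structure, District 2 has the higher underlying rate.

District 2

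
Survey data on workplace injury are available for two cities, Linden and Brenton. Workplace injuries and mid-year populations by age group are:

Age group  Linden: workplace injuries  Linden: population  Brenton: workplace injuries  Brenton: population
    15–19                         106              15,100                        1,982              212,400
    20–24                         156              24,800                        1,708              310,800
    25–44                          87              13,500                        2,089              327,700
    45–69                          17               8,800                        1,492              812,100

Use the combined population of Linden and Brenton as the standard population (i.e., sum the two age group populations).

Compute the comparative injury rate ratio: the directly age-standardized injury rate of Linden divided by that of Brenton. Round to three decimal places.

0.979

Age-specific rates per 10,000 for Linden: 70.20, 62.90, 64.44, 19.32.
For Brenton: 93.31, 54.95, 63.75, 18.37.
Combined standard total = 1,725,200; weights = 0.1319, 0.1945, 0.1978, 0.4758.
Linden: 0.1319×70.20 + 0.1945×62.90 + 0.1978×64.44 + 0.4758×19.32 = 43.4311 per 10,000.
Brenton: 0.1319×93.31 + 0.1945×54.95 + 0.1978×63.75 + 0.4758×18.37 = 44.3451 per 10,000.
Ratio = 43.4311 ÷ 44.3451 = 0.97939.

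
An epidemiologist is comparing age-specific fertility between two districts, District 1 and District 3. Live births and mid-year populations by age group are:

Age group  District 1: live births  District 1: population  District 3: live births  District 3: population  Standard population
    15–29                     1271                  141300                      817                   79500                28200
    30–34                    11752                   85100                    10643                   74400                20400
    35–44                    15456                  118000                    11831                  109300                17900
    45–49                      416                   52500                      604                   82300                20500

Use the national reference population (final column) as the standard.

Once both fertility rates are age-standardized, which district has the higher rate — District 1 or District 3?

Age-specific rates per 1000 for District 1: 8.995, 138.096, 130.983, 7.924.
For District 3: 10.277, 143.051, 108.243, 7.339.
Standard total = 87000; weights = 0.3241, 0.2345, 0.2057, 0.2356.
District 1: 0.3241×8.995 + 0.2345×138.096 + 0.2057×130.983 + 0.2356×7.924 = 64.1133 per 1000.
District 3: 0.3241×10.277 + 0.2345×143.051 + 0.2057×108.243 + 0.2356×7.339 = 60.8742 per 1000.

District 1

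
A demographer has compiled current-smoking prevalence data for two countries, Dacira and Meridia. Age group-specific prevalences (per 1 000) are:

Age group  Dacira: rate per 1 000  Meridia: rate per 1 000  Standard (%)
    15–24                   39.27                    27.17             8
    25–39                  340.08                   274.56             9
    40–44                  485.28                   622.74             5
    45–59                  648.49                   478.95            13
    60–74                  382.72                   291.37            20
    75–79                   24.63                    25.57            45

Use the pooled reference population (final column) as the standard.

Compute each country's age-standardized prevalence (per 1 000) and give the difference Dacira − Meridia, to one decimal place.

Standard weights: 0.08, 0.09, 0.05, 0.13, 0.20, 0.45.
Dacira: 0.0800×39.27 + 0.0900×340.08 + 0.0500×485.28 + 0.1300×648.49 + 0.2000×382.72 + 0.4500×24.63 = 229.9440 per 1 000.
Meridia: 0.0800×27.17 + 0.0900×274.56 + 0.0500×622.74 + 0.1300×478.95 + 0.2000×291.37 + 0.4500×25.57 = 190.0650 per 1 000.
Difference = 229.9440 − 190.0650 = 39.8790.

39.9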